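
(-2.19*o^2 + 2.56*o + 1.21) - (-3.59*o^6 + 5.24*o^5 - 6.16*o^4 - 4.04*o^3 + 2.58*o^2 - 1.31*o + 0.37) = 3.59*o^6 - 5.24*o^5 + 6.16*o^4 + 4.04*o^3 - 4.77*o^2 + 3.87*o + 0.84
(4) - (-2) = 6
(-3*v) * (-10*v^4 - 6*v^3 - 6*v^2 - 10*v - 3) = 30*v^5 + 18*v^4 + 18*v^3 + 30*v^2 + 9*v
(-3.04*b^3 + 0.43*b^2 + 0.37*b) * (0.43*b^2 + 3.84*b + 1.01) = -1.3072*b^5 - 11.4887*b^4 - 1.2601*b^3 + 1.8551*b^2 + 0.3737*b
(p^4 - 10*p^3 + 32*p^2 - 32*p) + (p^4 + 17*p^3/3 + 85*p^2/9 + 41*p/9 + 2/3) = 2*p^4 - 13*p^3/3 + 373*p^2/9 - 247*p/9 + 2/3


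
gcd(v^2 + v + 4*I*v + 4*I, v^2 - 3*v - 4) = v + 1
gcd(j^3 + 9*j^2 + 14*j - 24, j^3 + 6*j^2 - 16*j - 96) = j^2 + 10*j + 24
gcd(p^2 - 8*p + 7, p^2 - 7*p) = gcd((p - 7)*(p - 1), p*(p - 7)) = p - 7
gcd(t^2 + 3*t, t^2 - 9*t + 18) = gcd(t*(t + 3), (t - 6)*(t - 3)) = 1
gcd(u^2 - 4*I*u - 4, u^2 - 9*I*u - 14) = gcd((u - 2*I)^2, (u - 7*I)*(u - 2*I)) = u - 2*I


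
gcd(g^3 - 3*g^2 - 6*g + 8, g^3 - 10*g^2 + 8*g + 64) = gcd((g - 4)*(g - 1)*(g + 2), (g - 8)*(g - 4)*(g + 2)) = g^2 - 2*g - 8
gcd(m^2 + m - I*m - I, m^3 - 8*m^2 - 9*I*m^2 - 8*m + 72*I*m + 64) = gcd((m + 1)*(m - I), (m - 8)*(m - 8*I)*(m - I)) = m - I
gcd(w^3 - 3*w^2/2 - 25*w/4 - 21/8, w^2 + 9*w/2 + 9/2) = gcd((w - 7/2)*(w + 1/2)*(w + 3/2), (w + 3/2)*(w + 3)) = w + 3/2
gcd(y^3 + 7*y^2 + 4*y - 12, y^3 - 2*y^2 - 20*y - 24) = y + 2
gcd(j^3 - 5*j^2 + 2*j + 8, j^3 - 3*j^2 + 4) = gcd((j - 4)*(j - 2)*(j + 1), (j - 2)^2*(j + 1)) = j^2 - j - 2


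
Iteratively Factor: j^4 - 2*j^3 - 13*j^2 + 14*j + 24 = (j + 3)*(j^3 - 5*j^2 + 2*j + 8) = (j - 2)*(j + 3)*(j^2 - 3*j - 4) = (j - 2)*(j + 1)*(j + 3)*(j - 4)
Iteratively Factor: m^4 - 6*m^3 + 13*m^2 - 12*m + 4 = (m - 1)*(m^3 - 5*m^2 + 8*m - 4) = (m - 1)^2*(m^2 - 4*m + 4) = (m - 2)*(m - 1)^2*(m - 2)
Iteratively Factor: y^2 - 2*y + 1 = (y - 1)*(y - 1)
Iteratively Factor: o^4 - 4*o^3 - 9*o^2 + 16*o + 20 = (o + 1)*(o^3 - 5*o^2 - 4*o + 20) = (o + 1)*(o + 2)*(o^2 - 7*o + 10) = (o - 5)*(o + 1)*(o + 2)*(o - 2)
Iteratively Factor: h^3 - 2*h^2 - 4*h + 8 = (h + 2)*(h^2 - 4*h + 4) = (h - 2)*(h + 2)*(h - 2)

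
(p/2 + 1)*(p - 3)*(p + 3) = p^3/2 + p^2 - 9*p/2 - 9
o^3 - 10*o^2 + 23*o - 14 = (o - 7)*(o - 2)*(o - 1)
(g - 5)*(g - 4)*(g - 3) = g^3 - 12*g^2 + 47*g - 60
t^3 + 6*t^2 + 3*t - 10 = (t - 1)*(t + 2)*(t + 5)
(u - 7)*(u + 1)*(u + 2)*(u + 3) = u^4 - u^3 - 31*u^2 - 71*u - 42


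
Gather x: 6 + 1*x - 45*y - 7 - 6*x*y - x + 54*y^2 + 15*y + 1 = -6*x*y + 54*y^2 - 30*y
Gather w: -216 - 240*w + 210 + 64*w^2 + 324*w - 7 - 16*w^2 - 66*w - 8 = 48*w^2 + 18*w - 21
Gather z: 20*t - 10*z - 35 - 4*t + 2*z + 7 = 16*t - 8*z - 28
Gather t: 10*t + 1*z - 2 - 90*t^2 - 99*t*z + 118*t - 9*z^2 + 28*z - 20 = -90*t^2 + t*(128 - 99*z) - 9*z^2 + 29*z - 22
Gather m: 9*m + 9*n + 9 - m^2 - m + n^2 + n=-m^2 + 8*m + n^2 + 10*n + 9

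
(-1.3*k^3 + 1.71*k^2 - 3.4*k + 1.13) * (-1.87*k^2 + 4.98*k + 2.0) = 2.431*k^5 - 9.6717*k^4 + 12.2738*k^3 - 15.6251*k^2 - 1.1726*k + 2.26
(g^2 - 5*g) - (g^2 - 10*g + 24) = 5*g - 24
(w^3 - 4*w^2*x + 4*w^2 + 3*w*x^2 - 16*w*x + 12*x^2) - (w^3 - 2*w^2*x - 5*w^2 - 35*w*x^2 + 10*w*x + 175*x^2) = -2*w^2*x + 9*w^2 + 38*w*x^2 - 26*w*x - 163*x^2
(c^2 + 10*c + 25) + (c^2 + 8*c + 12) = 2*c^2 + 18*c + 37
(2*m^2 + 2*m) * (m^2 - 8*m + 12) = 2*m^4 - 14*m^3 + 8*m^2 + 24*m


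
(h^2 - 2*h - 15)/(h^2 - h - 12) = (h - 5)/(h - 4)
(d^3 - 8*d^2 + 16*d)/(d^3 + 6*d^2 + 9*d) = (d^2 - 8*d + 16)/(d^2 + 6*d + 9)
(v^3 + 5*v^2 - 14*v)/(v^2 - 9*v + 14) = v*(v + 7)/(v - 7)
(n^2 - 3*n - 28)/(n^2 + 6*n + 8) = (n - 7)/(n + 2)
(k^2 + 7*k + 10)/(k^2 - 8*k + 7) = (k^2 + 7*k + 10)/(k^2 - 8*k + 7)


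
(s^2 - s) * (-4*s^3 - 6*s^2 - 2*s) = -4*s^5 - 2*s^4 + 4*s^3 + 2*s^2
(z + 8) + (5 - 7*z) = 13 - 6*z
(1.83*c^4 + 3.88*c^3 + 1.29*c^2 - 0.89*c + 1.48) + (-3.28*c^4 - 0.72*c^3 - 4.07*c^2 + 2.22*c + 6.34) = -1.45*c^4 + 3.16*c^3 - 2.78*c^2 + 1.33*c + 7.82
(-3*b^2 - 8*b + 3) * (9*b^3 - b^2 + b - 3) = -27*b^5 - 69*b^4 + 32*b^3 - 2*b^2 + 27*b - 9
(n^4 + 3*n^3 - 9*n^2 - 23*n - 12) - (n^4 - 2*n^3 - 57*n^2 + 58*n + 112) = 5*n^3 + 48*n^2 - 81*n - 124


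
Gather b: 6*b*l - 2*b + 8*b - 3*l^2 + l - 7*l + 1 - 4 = b*(6*l + 6) - 3*l^2 - 6*l - 3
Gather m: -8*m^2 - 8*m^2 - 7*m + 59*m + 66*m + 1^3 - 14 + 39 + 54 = -16*m^2 + 118*m + 80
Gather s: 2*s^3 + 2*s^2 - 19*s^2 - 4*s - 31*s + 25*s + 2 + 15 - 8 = 2*s^3 - 17*s^2 - 10*s + 9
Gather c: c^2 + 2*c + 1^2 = c^2 + 2*c + 1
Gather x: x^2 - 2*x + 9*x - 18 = x^2 + 7*x - 18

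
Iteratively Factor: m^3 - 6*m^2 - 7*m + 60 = (m - 5)*(m^2 - m - 12) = (m - 5)*(m + 3)*(m - 4)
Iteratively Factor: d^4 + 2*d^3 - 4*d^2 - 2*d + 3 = (d + 3)*(d^3 - d^2 - d + 1) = (d - 1)*(d + 3)*(d^2 - 1) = (d - 1)^2*(d + 3)*(d + 1)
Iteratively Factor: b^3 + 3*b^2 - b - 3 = (b - 1)*(b^2 + 4*b + 3) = (b - 1)*(b + 1)*(b + 3)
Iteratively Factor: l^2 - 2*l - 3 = (l + 1)*(l - 3)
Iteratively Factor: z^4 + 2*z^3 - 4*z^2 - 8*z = (z)*(z^3 + 2*z^2 - 4*z - 8) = z*(z + 2)*(z^2 - 4) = z*(z + 2)^2*(z - 2)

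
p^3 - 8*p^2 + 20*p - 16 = (p - 4)*(p - 2)^2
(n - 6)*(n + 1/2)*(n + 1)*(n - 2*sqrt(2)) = n^4 - 9*n^3/2 - 2*sqrt(2)*n^3 - 17*n^2/2 + 9*sqrt(2)*n^2 - 3*n + 17*sqrt(2)*n + 6*sqrt(2)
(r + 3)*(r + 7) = r^2 + 10*r + 21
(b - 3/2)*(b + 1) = b^2 - b/2 - 3/2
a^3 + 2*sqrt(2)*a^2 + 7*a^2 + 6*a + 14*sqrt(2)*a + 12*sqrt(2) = (a + 1)*(a + 6)*(a + 2*sqrt(2))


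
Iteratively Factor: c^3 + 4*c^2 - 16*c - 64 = (c - 4)*(c^2 + 8*c + 16) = (c - 4)*(c + 4)*(c + 4)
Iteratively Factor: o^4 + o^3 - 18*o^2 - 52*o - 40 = (o + 2)*(o^3 - o^2 - 16*o - 20) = (o + 2)^2*(o^2 - 3*o - 10) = (o - 5)*(o + 2)^2*(o + 2)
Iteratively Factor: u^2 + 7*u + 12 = (u + 3)*(u + 4)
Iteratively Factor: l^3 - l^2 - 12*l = (l + 3)*(l^2 - 4*l) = (l - 4)*(l + 3)*(l)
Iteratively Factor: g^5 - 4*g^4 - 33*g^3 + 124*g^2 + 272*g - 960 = (g + 4)*(g^4 - 8*g^3 - g^2 + 128*g - 240) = (g - 3)*(g + 4)*(g^3 - 5*g^2 - 16*g + 80) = (g - 5)*(g - 3)*(g + 4)*(g^2 - 16) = (g - 5)*(g - 4)*(g - 3)*(g + 4)*(g + 4)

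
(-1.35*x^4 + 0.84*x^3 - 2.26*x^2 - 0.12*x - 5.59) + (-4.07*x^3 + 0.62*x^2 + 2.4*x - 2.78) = -1.35*x^4 - 3.23*x^3 - 1.64*x^2 + 2.28*x - 8.37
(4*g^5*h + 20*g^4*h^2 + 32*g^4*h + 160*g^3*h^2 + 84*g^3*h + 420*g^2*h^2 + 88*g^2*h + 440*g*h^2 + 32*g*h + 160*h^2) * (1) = 4*g^5*h + 20*g^4*h^2 + 32*g^4*h + 160*g^3*h^2 + 84*g^3*h + 420*g^2*h^2 + 88*g^2*h + 440*g*h^2 + 32*g*h + 160*h^2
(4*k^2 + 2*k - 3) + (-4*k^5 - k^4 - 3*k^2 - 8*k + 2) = -4*k^5 - k^4 + k^2 - 6*k - 1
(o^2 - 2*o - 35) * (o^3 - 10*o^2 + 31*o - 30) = o^5 - 12*o^4 + 16*o^3 + 258*o^2 - 1025*o + 1050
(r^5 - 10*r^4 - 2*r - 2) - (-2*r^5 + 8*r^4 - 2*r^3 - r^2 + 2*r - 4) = 3*r^5 - 18*r^4 + 2*r^3 + r^2 - 4*r + 2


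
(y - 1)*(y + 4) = y^2 + 3*y - 4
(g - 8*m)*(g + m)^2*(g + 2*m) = g^4 - 4*g^3*m - 27*g^2*m^2 - 38*g*m^3 - 16*m^4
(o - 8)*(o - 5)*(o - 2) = o^3 - 15*o^2 + 66*o - 80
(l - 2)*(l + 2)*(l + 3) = l^3 + 3*l^2 - 4*l - 12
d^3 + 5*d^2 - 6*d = d*(d - 1)*(d + 6)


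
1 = 1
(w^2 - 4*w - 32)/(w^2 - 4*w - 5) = (-w^2 + 4*w + 32)/(-w^2 + 4*w + 5)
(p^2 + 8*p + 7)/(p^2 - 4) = (p^2 + 8*p + 7)/(p^2 - 4)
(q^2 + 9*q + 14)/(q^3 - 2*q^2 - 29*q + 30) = (q^2 + 9*q + 14)/(q^3 - 2*q^2 - 29*q + 30)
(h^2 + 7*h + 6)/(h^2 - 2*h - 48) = (h + 1)/(h - 8)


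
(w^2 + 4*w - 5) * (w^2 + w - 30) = w^4 + 5*w^3 - 31*w^2 - 125*w + 150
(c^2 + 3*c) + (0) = c^2 + 3*c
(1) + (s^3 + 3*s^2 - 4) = s^3 + 3*s^2 - 3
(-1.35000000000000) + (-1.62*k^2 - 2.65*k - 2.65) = -1.62*k^2 - 2.65*k - 4.0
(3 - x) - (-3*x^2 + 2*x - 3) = 3*x^2 - 3*x + 6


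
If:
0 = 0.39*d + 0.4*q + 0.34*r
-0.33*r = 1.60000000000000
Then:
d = 4.22688422688423 - 1.02564102564103*q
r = -4.85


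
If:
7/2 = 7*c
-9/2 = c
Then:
No Solution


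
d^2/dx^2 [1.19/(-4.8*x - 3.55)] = -54.8352/(4.8*x + 3.55)^3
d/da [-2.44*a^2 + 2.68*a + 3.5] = 2.68 - 4.88*a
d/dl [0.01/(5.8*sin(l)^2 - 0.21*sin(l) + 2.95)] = (0.0021 - 0.116*sin(l))*cos(l)/(5.8*sin(l)^2 - 0.21*sin(l) + 2.95)^2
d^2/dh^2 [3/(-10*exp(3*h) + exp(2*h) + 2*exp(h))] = 6*(4*(-15*exp(2*h) + exp(h) + 1)^2 + (-10*exp(2*h) + exp(h) + 2)*(45*exp(2*h) - 2*exp(h) - 1))*exp(-h)/(-10*exp(2*h) + exp(h) + 2)^3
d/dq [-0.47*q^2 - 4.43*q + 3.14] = -0.94*q - 4.43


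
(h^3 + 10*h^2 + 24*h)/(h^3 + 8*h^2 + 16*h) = (h + 6)/(h + 4)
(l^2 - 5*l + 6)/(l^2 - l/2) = 2*(l^2 - 5*l + 6)/(l*(2*l - 1))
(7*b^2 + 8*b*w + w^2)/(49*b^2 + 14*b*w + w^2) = (b + w)/(7*b + w)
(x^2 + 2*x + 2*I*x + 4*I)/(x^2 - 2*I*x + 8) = (x + 2)/(x - 4*I)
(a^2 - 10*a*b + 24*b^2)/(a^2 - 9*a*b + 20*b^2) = (a - 6*b)/(a - 5*b)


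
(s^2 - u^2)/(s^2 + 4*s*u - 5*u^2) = (s + u)/(s + 5*u)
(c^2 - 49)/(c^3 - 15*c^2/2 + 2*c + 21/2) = 2*(c + 7)/(2*c^2 - c - 3)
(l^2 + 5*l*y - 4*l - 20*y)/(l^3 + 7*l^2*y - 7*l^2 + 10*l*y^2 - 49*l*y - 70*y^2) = (l - 4)/(l^2 + 2*l*y - 7*l - 14*y)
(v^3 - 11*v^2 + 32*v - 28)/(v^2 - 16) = (v^3 - 11*v^2 + 32*v - 28)/(v^2 - 16)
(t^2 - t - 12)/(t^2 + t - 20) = (t + 3)/(t + 5)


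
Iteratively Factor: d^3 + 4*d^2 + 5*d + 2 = (d + 2)*(d^2 + 2*d + 1) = (d + 1)*(d + 2)*(d + 1)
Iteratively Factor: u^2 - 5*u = (u)*(u - 5)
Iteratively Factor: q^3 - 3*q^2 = (q)*(q^2 - 3*q) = q*(q - 3)*(q)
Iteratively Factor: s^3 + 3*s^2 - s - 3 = (s + 3)*(s^2 - 1) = (s + 1)*(s + 3)*(s - 1)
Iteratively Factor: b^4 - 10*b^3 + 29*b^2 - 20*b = (b)*(b^3 - 10*b^2 + 29*b - 20) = b*(b - 1)*(b^2 - 9*b + 20) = b*(b - 5)*(b - 1)*(b - 4)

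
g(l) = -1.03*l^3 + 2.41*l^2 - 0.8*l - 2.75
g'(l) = -3.09*l^2 + 4.82*l - 0.8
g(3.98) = -32.69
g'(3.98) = -30.56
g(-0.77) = -0.23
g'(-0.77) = -6.34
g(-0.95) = 1.07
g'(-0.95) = -8.17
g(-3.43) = 69.91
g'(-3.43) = -53.69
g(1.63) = -2.11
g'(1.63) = -1.15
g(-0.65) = -0.93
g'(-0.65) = -5.24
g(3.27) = -15.61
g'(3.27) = -18.08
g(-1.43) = 6.33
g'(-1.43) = -14.01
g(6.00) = -143.27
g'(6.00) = -83.12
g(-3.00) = 49.15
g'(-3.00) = -43.07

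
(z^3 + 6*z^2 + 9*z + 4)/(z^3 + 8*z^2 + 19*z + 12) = (z + 1)/(z + 3)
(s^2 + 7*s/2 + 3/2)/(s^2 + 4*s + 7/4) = 2*(s + 3)/(2*s + 7)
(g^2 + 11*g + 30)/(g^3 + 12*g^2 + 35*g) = (g + 6)/(g*(g + 7))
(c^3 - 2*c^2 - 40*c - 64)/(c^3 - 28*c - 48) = (c - 8)/(c - 6)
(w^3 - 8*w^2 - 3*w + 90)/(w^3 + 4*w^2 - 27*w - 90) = (w - 6)/(w + 6)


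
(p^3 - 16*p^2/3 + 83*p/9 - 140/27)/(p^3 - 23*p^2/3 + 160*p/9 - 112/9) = (p - 5/3)/(p - 4)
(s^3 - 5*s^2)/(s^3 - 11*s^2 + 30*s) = s/(s - 6)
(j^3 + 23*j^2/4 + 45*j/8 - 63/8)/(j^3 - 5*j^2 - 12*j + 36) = (8*j^2 + 22*j - 21)/(8*(j^2 - 8*j + 12))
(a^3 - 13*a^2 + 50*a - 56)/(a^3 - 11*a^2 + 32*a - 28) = (a - 4)/(a - 2)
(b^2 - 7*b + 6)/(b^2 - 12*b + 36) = (b - 1)/(b - 6)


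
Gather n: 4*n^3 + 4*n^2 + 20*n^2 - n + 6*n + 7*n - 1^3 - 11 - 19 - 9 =4*n^3 + 24*n^2 + 12*n - 40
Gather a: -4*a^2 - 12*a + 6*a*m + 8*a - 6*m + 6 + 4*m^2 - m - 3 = -4*a^2 + a*(6*m - 4) + 4*m^2 - 7*m + 3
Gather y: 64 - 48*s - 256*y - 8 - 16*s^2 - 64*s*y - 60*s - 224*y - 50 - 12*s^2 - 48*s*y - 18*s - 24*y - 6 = -28*s^2 - 126*s + y*(-112*s - 504)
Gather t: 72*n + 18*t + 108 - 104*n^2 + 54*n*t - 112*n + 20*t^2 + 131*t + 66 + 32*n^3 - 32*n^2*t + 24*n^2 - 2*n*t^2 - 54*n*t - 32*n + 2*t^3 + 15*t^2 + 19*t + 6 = 32*n^3 - 80*n^2 - 72*n + 2*t^3 + t^2*(35 - 2*n) + t*(168 - 32*n^2) + 180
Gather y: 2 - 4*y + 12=14 - 4*y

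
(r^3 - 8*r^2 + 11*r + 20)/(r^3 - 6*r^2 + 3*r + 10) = (r - 4)/(r - 2)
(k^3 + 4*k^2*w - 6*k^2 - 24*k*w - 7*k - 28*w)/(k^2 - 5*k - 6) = (k^2 + 4*k*w - 7*k - 28*w)/(k - 6)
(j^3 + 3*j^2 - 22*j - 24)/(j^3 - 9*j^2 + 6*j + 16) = (j^2 + 2*j - 24)/(j^2 - 10*j + 16)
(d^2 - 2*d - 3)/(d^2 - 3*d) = (d + 1)/d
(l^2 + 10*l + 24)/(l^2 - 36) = (l + 4)/(l - 6)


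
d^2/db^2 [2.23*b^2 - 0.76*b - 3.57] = 4.46000000000000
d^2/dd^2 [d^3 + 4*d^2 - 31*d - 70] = 6*d + 8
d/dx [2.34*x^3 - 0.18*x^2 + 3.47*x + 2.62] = 7.02*x^2 - 0.36*x + 3.47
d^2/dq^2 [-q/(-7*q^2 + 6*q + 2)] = 2*(-4*q*(7*q - 3)^2 + 3*(2 - 7*q)*(-7*q^2 + 6*q + 2))/(-7*q^2 + 6*q + 2)^3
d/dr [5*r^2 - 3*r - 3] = 10*r - 3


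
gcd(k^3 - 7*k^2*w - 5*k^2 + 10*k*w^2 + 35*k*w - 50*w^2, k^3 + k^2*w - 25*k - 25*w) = k - 5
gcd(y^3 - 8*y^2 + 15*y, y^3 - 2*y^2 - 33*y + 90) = y^2 - 8*y + 15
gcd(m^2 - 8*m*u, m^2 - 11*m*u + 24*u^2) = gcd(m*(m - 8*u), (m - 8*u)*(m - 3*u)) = -m + 8*u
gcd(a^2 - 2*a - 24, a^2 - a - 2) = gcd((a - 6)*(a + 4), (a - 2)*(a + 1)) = 1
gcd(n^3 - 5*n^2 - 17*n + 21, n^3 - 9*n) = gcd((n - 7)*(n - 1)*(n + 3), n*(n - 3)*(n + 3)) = n + 3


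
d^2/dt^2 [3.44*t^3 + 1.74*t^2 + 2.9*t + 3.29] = 20.64*t + 3.48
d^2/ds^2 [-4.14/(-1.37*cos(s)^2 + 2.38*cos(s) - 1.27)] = (-31.081464*(1 - cos(s)^2)^2 + 40.496652*cos(s)^3 - 10.178604*cos(s)^2 - 93.506868*cos(s) + 63.576324)/(1.37*cos(s)^2 - 2.38*cos(s) + 1.27)^3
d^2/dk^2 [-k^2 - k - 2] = -2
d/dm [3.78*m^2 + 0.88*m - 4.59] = 7.56*m + 0.88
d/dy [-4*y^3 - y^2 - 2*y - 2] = -12*y^2 - 2*y - 2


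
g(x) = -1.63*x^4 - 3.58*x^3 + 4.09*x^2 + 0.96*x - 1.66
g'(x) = -6.52*x^3 - 10.74*x^2 + 8.18*x + 0.96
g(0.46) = -0.77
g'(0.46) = 1.82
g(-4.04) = -136.94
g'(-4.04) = 222.54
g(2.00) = -38.10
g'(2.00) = -77.80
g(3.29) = -272.69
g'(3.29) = -320.56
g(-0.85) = 1.83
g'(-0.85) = -9.75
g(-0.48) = -0.87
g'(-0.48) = -4.72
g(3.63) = -398.54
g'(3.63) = -422.73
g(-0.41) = -1.17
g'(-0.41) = -3.75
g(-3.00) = -3.10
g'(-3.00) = 55.80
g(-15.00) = -69532.06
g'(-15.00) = 19466.76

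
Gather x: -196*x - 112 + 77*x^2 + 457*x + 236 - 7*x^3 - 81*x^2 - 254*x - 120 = -7*x^3 - 4*x^2 + 7*x + 4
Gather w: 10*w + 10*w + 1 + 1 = 20*w + 2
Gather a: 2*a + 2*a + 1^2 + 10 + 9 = 4*a + 20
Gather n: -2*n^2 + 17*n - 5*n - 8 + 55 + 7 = -2*n^2 + 12*n + 54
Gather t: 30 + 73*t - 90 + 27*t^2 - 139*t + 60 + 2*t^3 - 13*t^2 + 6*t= 2*t^3 + 14*t^2 - 60*t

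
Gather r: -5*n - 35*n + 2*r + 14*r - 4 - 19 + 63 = -40*n + 16*r + 40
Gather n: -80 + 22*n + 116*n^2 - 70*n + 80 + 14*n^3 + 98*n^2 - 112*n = 14*n^3 + 214*n^2 - 160*n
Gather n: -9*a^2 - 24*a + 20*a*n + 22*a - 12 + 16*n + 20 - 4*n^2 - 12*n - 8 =-9*a^2 - 2*a - 4*n^2 + n*(20*a + 4)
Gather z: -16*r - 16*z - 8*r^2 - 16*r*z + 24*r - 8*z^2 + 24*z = -8*r^2 + 8*r - 8*z^2 + z*(8 - 16*r)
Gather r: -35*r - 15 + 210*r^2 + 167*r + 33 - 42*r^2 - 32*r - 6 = 168*r^2 + 100*r + 12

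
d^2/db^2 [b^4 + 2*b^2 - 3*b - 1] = 12*b^2 + 4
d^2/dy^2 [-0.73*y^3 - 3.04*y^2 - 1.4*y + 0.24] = -4.38*y - 6.08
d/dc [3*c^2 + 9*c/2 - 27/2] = 6*c + 9/2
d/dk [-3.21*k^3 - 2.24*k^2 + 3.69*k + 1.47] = -9.63*k^2 - 4.48*k + 3.69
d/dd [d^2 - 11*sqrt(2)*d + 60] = 2*d - 11*sqrt(2)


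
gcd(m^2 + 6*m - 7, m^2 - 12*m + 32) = 1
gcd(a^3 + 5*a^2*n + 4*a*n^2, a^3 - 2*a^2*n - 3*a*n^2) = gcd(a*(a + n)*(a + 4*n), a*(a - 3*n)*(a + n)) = a^2 + a*n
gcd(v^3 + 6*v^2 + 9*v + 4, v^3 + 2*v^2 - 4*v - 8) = 1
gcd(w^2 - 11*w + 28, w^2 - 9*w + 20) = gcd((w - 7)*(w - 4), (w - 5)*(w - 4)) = w - 4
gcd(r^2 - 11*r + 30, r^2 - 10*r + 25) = r - 5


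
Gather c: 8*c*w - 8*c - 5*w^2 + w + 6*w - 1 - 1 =c*(8*w - 8) - 5*w^2 + 7*w - 2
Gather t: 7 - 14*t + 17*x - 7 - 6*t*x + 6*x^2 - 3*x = t*(-6*x - 14) + 6*x^2 + 14*x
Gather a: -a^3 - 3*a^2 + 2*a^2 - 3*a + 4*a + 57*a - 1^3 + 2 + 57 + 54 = -a^3 - a^2 + 58*a + 112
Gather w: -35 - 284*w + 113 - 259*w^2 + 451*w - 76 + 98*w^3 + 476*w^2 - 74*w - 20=98*w^3 + 217*w^2 + 93*w - 18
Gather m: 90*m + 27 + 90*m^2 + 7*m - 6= 90*m^2 + 97*m + 21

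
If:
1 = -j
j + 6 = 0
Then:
No Solution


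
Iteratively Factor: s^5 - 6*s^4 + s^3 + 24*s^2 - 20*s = (s - 5)*(s^4 - s^3 - 4*s^2 + 4*s) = (s - 5)*(s - 2)*(s^3 + s^2 - 2*s) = (s - 5)*(s - 2)*(s + 2)*(s^2 - s) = s*(s - 5)*(s - 2)*(s + 2)*(s - 1)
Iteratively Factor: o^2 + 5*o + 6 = (o + 2)*(o + 3)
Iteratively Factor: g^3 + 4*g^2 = (g + 4)*(g^2) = g*(g + 4)*(g)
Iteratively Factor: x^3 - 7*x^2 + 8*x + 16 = (x - 4)*(x^2 - 3*x - 4) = (x - 4)*(x + 1)*(x - 4)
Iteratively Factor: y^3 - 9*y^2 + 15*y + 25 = (y + 1)*(y^2 - 10*y + 25) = (y - 5)*(y + 1)*(y - 5)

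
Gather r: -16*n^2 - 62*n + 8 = -16*n^2 - 62*n + 8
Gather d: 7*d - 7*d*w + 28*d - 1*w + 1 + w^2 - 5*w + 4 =d*(35 - 7*w) + w^2 - 6*w + 5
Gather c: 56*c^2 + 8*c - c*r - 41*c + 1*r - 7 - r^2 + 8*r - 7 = 56*c^2 + c*(-r - 33) - r^2 + 9*r - 14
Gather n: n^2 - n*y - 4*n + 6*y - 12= n^2 + n*(-y - 4) + 6*y - 12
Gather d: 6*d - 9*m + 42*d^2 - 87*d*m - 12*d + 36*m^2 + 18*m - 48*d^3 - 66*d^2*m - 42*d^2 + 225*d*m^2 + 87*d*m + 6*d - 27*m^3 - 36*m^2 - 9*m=-48*d^3 - 66*d^2*m + 225*d*m^2 - 27*m^3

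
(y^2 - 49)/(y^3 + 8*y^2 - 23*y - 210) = (y - 7)/(y^2 + y - 30)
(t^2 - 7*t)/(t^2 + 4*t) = (t - 7)/(t + 4)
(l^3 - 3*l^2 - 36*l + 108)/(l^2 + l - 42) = (l^2 + 3*l - 18)/(l + 7)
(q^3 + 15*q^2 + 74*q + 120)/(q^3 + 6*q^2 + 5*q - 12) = (q^2 + 11*q + 30)/(q^2 + 2*q - 3)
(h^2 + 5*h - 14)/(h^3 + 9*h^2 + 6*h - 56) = 1/(h + 4)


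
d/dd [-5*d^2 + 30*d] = 30 - 10*d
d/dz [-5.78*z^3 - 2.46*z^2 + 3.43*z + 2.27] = -17.34*z^2 - 4.92*z + 3.43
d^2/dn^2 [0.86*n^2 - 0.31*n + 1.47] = 1.72000000000000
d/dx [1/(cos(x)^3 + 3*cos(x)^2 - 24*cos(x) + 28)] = 3*(cos(x) + 4)*sin(x)/((cos(x) - 2)^3*(cos(x) + 7)^2)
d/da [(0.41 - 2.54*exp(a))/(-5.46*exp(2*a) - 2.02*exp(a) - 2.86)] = (-13.8684*exp(2*a) + 4.4772*exp(a) + 8.0926)*exp(a)/(29.8116*exp(4*a) + 22.0584*exp(3*a) + 35.3116*exp(2*a) + 11.5544*exp(a) + 8.1796)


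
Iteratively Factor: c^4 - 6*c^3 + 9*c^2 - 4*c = (c - 1)*(c^3 - 5*c^2 + 4*c) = (c - 1)^2*(c^2 - 4*c) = c*(c - 1)^2*(c - 4)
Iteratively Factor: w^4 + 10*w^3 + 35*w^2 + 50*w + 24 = (w + 2)*(w^3 + 8*w^2 + 19*w + 12) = (w + 2)*(w + 4)*(w^2 + 4*w + 3) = (w + 1)*(w + 2)*(w + 4)*(w + 3)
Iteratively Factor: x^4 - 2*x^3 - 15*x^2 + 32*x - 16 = (x + 4)*(x^3 - 6*x^2 + 9*x - 4) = (x - 1)*(x + 4)*(x^2 - 5*x + 4) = (x - 4)*(x - 1)*(x + 4)*(x - 1)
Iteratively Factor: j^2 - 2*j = (j - 2)*(j)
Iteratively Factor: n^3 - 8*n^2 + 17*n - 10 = (n - 1)*(n^2 - 7*n + 10) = (n - 5)*(n - 1)*(n - 2)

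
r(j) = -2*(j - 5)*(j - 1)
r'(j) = 12 - 4*j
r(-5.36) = -131.78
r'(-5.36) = 33.44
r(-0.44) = -15.67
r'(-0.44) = 13.76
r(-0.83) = -21.34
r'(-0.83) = 15.32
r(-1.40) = -30.72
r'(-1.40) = 17.60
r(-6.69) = -179.79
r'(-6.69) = 38.76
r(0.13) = -8.47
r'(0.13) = 11.48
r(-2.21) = -46.29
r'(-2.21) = 20.84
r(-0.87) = -21.95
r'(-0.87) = 15.48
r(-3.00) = -64.00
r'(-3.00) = 24.00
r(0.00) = -10.00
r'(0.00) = 12.00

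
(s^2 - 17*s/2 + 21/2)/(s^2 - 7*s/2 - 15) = (-2*s^2 + 17*s - 21)/(-2*s^2 + 7*s + 30)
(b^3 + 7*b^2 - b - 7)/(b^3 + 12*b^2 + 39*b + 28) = (b - 1)/(b + 4)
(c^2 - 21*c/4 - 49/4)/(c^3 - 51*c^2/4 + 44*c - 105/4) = (4*c + 7)/(4*c^2 - 23*c + 15)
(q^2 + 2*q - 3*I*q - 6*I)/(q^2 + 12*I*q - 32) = (q^2 + q*(2 - 3*I) - 6*I)/(q^2 + 12*I*q - 32)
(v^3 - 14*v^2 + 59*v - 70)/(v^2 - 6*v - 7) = (v^2 - 7*v + 10)/(v + 1)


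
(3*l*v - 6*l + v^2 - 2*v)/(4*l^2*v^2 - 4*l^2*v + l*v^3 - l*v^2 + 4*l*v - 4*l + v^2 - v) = (3*l*v - 6*l + v^2 - 2*v)/(4*l^2*v^2 - 4*l^2*v + l*v^3 - l*v^2 + 4*l*v - 4*l + v^2 - v)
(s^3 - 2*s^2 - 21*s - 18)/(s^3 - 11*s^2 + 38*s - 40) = (s^3 - 2*s^2 - 21*s - 18)/(s^3 - 11*s^2 + 38*s - 40)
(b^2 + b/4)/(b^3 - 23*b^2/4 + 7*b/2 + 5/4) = b/(b^2 - 6*b + 5)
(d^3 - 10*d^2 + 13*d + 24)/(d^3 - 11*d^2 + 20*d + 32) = (d - 3)/(d - 4)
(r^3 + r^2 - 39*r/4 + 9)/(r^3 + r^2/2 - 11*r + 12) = (r - 3/2)/(r - 2)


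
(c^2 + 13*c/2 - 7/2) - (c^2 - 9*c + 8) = 31*c/2 - 23/2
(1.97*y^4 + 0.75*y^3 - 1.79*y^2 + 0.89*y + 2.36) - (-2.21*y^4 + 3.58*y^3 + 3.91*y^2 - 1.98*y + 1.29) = 4.18*y^4 - 2.83*y^3 - 5.7*y^2 + 2.87*y + 1.07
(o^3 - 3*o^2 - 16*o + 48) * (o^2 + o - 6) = o^5 - 2*o^4 - 25*o^3 + 50*o^2 + 144*o - 288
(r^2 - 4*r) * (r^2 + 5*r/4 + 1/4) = r^4 - 11*r^3/4 - 19*r^2/4 - r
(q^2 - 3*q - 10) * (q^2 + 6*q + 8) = q^4 + 3*q^3 - 20*q^2 - 84*q - 80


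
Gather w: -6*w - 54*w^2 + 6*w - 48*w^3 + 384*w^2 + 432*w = -48*w^3 + 330*w^2 + 432*w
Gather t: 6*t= 6*t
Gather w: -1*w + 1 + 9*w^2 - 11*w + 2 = 9*w^2 - 12*w + 3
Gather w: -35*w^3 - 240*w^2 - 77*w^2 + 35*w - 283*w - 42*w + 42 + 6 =-35*w^3 - 317*w^2 - 290*w + 48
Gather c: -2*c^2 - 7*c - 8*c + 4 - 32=-2*c^2 - 15*c - 28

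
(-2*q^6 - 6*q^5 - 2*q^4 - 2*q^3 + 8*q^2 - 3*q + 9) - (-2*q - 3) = -2*q^6 - 6*q^5 - 2*q^4 - 2*q^3 + 8*q^2 - q + 12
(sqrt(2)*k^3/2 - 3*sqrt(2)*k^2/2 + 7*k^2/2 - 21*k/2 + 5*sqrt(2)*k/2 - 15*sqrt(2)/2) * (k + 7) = sqrt(2)*k^4/2 + 2*sqrt(2)*k^3 + 7*k^3/2 - 8*sqrt(2)*k^2 + 14*k^2 - 147*k/2 + 10*sqrt(2)*k - 105*sqrt(2)/2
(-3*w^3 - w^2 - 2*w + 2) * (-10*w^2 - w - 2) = 30*w^5 + 13*w^4 + 27*w^3 - 16*w^2 + 2*w - 4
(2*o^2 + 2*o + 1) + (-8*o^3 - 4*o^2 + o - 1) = -8*o^3 - 2*o^2 + 3*o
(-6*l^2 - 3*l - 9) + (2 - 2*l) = -6*l^2 - 5*l - 7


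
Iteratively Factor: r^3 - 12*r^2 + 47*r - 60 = (r - 4)*(r^2 - 8*r + 15) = (r - 5)*(r - 4)*(r - 3)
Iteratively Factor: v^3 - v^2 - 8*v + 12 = (v + 3)*(v^2 - 4*v + 4) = (v - 2)*(v + 3)*(v - 2)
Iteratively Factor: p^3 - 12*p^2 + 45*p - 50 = (p - 5)*(p^2 - 7*p + 10) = (p - 5)^2*(p - 2)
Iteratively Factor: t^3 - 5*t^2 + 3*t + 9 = (t - 3)*(t^2 - 2*t - 3) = (t - 3)*(t + 1)*(t - 3)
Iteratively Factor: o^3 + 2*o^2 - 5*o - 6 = (o - 2)*(o^2 + 4*o + 3) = (o - 2)*(o + 3)*(o + 1)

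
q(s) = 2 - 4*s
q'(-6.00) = -4.00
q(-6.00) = 26.00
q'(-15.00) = -4.00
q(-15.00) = 62.00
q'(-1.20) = -4.00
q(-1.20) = 6.80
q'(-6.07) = -4.00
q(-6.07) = 26.28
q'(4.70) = -4.00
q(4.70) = -16.80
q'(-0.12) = -4.00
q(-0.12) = 2.48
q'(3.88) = -4.00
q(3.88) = -13.52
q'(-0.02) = -4.00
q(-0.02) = 2.08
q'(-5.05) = -4.00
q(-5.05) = 22.20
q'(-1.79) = -4.00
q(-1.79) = 9.16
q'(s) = -4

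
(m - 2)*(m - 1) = m^2 - 3*m + 2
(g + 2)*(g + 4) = g^2 + 6*g + 8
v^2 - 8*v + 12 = (v - 6)*(v - 2)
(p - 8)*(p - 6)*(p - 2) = p^3 - 16*p^2 + 76*p - 96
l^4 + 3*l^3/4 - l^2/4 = l^2*(l - 1/4)*(l + 1)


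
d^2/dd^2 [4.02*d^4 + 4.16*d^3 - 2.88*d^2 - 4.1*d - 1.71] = 48.24*d^2 + 24.96*d - 5.76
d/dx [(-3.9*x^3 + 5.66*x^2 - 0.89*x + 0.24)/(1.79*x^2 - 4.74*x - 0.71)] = (-6.981*x^4 + 36.972*x^3 - 16.9283*x^2 - 8.8964*x + 1.7695)/(3.2041*x^4 - 16.9692*x^3 + 19.9258*x^2 + 6.7308*x + 0.5041)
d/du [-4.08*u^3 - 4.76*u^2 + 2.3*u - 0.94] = -12.24*u^2 - 9.52*u + 2.3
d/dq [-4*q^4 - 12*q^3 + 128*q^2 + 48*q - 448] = -16*q^3 - 36*q^2 + 256*q + 48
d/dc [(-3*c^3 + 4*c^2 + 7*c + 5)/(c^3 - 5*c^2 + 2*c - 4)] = (11*c^4 - 26*c^3 + 64*c^2 + 18*c - 38)/(c^6 - 10*c^5 + 29*c^4 - 28*c^3 + 44*c^2 - 16*c + 16)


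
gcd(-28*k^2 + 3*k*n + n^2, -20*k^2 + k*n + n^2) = 4*k - n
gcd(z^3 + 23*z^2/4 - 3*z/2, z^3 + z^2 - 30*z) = z^2 + 6*z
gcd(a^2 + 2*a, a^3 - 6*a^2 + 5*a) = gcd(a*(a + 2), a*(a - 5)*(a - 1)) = a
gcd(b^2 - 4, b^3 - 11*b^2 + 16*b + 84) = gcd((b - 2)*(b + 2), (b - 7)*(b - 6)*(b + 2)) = b + 2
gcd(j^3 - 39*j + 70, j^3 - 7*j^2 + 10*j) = j^2 - 7*j + 10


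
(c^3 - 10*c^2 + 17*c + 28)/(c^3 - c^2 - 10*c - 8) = (c - 7)/(c + 2)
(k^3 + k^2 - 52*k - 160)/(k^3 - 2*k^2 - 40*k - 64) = (k + 5)/(k + 2)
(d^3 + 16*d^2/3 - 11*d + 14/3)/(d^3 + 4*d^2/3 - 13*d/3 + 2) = (d + 7)/(d + 3)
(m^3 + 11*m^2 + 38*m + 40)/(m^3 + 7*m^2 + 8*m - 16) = (m^2 + 7*m + 10)/(m^2 + 3*m - 4)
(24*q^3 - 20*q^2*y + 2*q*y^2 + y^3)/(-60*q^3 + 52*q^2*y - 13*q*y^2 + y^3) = (-12*q^2 + 4*q*y + y^2)/(30*q^2 - 11*q*y + y^2)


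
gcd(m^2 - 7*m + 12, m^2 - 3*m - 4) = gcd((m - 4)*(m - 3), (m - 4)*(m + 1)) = m - 4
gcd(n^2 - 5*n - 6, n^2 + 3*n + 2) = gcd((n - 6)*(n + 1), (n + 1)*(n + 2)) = n + 1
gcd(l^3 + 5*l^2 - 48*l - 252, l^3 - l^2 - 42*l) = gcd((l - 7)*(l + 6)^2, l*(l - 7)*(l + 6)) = l^2 - l - 42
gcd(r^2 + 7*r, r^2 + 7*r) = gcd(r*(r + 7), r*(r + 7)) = r^2 + 7*r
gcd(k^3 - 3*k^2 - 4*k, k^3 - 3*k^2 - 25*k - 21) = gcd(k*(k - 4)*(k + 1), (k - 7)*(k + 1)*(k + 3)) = k + 1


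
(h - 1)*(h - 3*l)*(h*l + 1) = h^3*l - 3*h^2*l^2 - h^2*l + h^2 + 3*h*l^2 - 3*h*l - h + 3*l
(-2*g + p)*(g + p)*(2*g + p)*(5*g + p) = -20*g^4 - 24*g^3*p + g^2*p^2 + 6*g*p^3 + p^4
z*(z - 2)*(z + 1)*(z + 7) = z^4 + 6*z^3 - 9*z^2 - 14*z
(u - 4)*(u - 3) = u^2 - 7*u + 12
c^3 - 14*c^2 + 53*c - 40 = (c - 8)*(c - 5)*(c - 1)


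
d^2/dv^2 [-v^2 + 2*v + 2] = -2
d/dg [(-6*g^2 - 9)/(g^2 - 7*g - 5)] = 3*(14*g^2 + 26*g - 21)/(g^4 - 14*g^3 + 39*g^2 + 70*g + 25)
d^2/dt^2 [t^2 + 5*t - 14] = 2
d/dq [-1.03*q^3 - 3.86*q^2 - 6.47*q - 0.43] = -3.09*q^2 - 7.72*q - 6.47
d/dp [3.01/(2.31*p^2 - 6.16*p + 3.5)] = (18.5416 - 13.9062*p)/(2.31*p^2 - 6.16*p + 3.5)^2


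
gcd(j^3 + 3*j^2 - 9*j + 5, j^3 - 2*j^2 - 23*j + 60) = j + 5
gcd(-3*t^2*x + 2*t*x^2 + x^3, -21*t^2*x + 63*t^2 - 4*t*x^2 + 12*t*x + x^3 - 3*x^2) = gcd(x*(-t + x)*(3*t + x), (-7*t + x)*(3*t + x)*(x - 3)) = 3*t + x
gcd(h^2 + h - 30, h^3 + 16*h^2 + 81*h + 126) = h + 6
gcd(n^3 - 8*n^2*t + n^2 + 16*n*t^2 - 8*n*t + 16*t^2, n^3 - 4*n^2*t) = -n + 4*t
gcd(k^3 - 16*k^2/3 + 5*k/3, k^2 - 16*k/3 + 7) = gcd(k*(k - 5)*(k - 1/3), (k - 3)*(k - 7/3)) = 1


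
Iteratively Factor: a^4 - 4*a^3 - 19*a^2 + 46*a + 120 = (a + 2)*(a^3 - 6*a^2 - 7*a + 60) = (a - 5)*(a + 2)*(a^2 - a - 12) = (a - 5)*(a + 2)*(a + 3)*(a - 4)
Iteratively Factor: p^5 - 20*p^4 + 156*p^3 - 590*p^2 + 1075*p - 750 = (p - 3)*(p^4 - 17*p^3 + 105*p^2 - 275*p + 250) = (p - 3)*(p - 2)*(p^3 - 15*p^2 + 75*p - 125) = (p - 5)*(p - 3)*(p - 2)*(p^2 - 10*p + 25) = (p - 5)^2*(p - 3)*(p - 2)*(p - 5)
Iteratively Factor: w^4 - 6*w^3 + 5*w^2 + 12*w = (w - 4)*(w^3 - 2*w^2 - 3*w) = w*(w - 4)*(w^2 - 2*w - 3) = w*(w - 4)*(w + 1)*(w - 3)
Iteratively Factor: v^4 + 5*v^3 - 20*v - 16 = (v + 4)*(v^3 + v^2 - 4*v - 4) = (v + 1)*(v + 4)*(v^2 - 4) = (v + 1)*(v + 2)*(v + 4)*(v - 2)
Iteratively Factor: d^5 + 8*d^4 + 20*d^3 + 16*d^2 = (d)*(d^4 + 8*d^3 + 20*d^2 + 16*d) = d*(d + 2)*(d^3 + 6*d^2 + 8*d) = d^2*(d + 2)*(d^2 + 6*d + 8) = d^2*(d + 2)^2*(d + 4)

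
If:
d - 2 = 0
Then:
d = 2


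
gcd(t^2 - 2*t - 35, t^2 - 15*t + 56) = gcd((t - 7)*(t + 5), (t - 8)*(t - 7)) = t - 7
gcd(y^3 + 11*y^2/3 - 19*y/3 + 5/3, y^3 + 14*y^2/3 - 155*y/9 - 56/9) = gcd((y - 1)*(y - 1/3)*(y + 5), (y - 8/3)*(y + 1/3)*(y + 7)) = 1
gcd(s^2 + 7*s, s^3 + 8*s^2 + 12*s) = s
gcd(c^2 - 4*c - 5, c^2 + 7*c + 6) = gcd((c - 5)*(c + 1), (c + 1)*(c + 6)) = c + 1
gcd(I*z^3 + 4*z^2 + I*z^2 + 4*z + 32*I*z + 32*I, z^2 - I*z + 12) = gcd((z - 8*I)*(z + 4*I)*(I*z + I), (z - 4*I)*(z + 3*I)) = 1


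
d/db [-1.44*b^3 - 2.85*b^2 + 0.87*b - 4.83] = -4.32*b^2 - 5.7*b + 0.87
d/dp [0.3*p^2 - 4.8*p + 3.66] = 0.6*p - 4.8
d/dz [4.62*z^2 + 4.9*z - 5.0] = 9.24*z + 4.9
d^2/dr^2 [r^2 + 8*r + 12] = 2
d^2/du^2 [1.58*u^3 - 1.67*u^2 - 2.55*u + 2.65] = 9.48*u - 3.34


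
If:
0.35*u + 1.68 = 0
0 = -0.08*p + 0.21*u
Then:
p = -12.60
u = -4.80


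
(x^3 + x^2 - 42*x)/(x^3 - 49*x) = (x - 6)/(x - 7)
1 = 1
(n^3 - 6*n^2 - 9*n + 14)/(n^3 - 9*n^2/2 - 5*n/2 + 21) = 2*(n^2 - 8*n + 7)/(2*n^2 - 13*n + 21)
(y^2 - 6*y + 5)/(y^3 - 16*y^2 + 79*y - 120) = (y - 1)/(y^2 - 11*y + 24)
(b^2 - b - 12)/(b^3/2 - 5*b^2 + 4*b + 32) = 2*(b + 3)/(b^2 - 6*b - 16)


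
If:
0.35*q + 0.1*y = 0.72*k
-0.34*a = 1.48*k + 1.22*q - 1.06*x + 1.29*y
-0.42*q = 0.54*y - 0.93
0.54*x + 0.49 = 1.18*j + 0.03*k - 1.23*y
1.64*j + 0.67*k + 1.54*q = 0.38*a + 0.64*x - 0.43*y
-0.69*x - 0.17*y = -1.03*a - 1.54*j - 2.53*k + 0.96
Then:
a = -9.15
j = 21.78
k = -15.20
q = -40.82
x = -30.40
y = 33.47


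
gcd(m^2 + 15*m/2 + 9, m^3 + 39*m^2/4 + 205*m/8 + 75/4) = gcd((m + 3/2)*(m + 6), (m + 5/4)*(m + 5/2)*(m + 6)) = m + 6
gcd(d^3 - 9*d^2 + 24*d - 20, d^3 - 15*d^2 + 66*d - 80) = d^2 - 7*d + 10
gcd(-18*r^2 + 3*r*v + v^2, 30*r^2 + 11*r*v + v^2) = 6*r + v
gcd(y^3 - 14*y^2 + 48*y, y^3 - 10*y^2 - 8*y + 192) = y^2 - 14*y + 48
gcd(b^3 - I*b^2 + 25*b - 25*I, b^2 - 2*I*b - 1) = b - I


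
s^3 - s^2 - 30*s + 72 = (s - 4)*(s - 3)*(s + 6)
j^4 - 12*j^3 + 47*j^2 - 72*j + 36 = (j - 6)*(j - 3)*(j - 2)*(j - 1)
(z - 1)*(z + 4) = z^2 + 3*z - 4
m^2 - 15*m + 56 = (m - 8)*(m - 7)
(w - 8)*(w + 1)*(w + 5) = w^3 - 2*w^2 - 43*w - 40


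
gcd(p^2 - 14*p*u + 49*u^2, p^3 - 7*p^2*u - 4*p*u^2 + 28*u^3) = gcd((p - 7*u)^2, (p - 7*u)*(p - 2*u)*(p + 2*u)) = p - 7*u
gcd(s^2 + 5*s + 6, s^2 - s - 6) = s + 2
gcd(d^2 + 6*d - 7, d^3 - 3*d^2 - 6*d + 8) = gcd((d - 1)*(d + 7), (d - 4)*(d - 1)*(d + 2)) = d - 1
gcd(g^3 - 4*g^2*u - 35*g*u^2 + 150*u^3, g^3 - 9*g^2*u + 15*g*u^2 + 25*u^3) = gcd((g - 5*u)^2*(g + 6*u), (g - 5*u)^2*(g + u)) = g^2 - 10*g*u + 25*u^2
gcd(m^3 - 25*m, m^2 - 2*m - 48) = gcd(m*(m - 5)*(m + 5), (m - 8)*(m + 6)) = 1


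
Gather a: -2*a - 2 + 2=-2*a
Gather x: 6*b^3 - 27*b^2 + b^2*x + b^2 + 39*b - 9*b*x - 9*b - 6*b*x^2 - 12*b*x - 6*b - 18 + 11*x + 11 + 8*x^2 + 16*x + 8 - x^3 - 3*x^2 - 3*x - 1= 6*b^3 - 26*b^2 + 24*b - x^3 + x^2*(5 - 6*b) + x*(b^2 - 21*b + 24)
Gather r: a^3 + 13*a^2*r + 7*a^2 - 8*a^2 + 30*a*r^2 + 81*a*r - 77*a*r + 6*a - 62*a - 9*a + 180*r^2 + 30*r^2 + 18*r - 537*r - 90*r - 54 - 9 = a^3 - a^2 - 65*a + r^2*(30*a + 210) + r*(13*a^2 + 4*a - 609) - 63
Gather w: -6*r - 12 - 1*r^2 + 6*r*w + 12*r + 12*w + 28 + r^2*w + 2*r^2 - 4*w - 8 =r^2 + 6*r + w*(r^2 + 6*r + 8) + 8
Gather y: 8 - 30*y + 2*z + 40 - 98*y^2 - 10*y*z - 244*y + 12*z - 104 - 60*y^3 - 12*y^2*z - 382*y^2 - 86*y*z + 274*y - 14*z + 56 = -60*y^3 + y^2*(-12*z - 480) - 96*y*z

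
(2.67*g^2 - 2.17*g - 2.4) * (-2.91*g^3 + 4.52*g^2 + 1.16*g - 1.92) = -7.7697*g^5 + 18.3831*g^4 + 0.2728*g^3 - 18.4916*g^2 + 1.3824*g + 4.608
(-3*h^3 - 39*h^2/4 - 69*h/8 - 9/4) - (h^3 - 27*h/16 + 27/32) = -4*h^3 - 39*h^2/4 - 111*h/16 - 99/32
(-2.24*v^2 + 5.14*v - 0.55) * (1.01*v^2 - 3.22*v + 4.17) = -2.2624*v^4 + 12.4042*v^3 - 26.4471*v^2 + 23.2048*v - 2.2935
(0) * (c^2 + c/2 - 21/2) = 0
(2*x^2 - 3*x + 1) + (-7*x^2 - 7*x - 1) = -5*x^2 - 10*x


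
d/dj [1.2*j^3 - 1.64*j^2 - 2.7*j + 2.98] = 3.6*j^2 - 3.28*j - 2.7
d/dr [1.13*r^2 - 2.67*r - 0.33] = 2.26*r - 2.67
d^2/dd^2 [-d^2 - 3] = -2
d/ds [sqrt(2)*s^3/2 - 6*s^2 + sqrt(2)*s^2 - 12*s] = 3*sqrt(2)*s^2/2 - 12*s + 2*sqrt(2)*s - 12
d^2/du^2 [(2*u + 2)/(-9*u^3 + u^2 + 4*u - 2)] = 4*(-(u + 1)*(-27*u^2 + 2*u + 4)^2 + (27*u^2 - 2*u + (u + 1)*(27*u - 1) - 4)*(9*u^3 - u^2 - 4*u + 2))/(9*u^3 - u^2 - 4*u + 2)^3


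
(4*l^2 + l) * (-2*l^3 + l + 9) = -8*l^5 - 2*l^4 + 4*l^3 + 37*l^2 + 9*l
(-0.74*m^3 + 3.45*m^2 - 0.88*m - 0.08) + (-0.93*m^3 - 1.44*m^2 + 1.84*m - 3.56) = -1.67*m^3 + 2.01*m^2 + 0.96*m - 3.64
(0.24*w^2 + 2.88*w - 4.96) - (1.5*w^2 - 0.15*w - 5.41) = -1.26*w^2 + 3.03*w + 0.45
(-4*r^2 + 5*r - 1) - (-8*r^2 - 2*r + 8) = 4*r^2 + 7*r - 9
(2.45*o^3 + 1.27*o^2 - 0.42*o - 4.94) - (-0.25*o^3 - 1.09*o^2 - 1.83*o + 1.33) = 2.7*o^3 + 2.36*o^2 + 1.41*o - 6.27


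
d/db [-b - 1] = -1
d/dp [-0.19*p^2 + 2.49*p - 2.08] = 2.49 - 0.38*p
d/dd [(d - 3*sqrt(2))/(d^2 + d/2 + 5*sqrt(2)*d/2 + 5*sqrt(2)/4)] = 4*(4*d^2 + 2*d + 10*sqrt(2)*d - 2*(d - 3*sqrt(2))*(4*d + 1 + 5*sqrt(2)) + 5*sqrt(2))/(4*d^2 + 2*d + 10*sqrt(2)*d + 5*sqrt(2))^2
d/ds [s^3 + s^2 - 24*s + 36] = 3*s^2 + 2*s - 24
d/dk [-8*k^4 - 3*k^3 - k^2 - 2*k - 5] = -32*k^3 - 9*k^2 - 2*k - 2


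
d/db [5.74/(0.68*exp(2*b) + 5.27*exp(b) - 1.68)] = (-7.8064*exp(b) - 30.2498)*exp(b)/(0.68*exp(2*b) + 5.27*exp(b) - 1.68)^2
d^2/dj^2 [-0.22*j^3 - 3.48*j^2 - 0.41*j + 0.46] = -1.32*j - 6.96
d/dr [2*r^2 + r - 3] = 4*r + 1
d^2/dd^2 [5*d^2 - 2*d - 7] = 10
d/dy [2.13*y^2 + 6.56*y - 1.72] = 4.26*y + 6.56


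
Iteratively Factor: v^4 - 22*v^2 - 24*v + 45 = (v + 3)*(v^3 - 3*v^2 - 13*v + 15) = (v - 1)*(v + 3)*(v^2 - 2*v - 15) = (v - 1)*(v + 3)^2*(v - 5)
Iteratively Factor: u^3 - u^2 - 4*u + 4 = (u + 2)*(u^2 - 3*u + 2) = (u - 1)*(u + 2)*(u - 2)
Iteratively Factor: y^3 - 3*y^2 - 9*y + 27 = (y - 3)*(y^2 - 9) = (y - 3)^2*(y + 3)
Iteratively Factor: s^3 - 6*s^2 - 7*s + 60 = (s + 3)*(s^2 - 9*s + 20) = (s - 5)*(s + 3)*(s - 4)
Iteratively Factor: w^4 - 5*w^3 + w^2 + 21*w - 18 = (w - 3)*(w^3 - 2*w^2 - 5*w + 6) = (w - 3)^2*(w^2 + w - 2) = (w - 3)^2*(w + 2)*(w - 1)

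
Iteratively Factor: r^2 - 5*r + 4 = (r - 1)*(r - 4)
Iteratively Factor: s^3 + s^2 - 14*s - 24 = (s + 3)*(s^2 - 2*s - 8) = (s - 4)*(s + 3)*(s + 2)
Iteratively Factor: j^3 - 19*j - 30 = (j - 5)*(j^2 + 5*j + 6) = (j - 5)*(j + 2)*(j + 3)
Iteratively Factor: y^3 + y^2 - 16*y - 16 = (y + 4)*(y^2 - 3*y - 4) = (y + 1)*(y + 4)*(y - 4)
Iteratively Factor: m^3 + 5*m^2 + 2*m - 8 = (m + 4)*(m^2 + m - 2) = (m + 2)*(m + 4)*(m - 1)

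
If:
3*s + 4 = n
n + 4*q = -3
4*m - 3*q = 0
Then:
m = -9*s/16 - 21/16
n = 3*s + 4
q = -3*s/4 - 7/4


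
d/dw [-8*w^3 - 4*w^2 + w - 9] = -24*w^2 - 8*w + 1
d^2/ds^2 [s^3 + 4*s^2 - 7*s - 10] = 6*s + 8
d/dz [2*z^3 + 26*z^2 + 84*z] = 6*z^2 + 52*z + 84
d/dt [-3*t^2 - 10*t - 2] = -6*t - 10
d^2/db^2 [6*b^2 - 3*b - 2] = 12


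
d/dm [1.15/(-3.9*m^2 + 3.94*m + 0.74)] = (8.97*m - 4.531)/(-3.9*m^2 + 3.94*m + 0.74)^2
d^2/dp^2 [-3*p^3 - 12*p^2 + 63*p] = -18*p - 24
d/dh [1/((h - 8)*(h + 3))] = (5 - 2*h)/(h^4 - 10*h^3 - 23*h^2 + 240*h + 576)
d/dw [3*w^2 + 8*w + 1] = 6*w + 8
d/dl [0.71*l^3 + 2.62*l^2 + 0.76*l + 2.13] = 2.13*l^2 + 5.24*l + 0.76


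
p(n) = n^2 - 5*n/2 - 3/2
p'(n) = 2*n - 5/2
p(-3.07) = 15.60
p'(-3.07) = -8.64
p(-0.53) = 0.11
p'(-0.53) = -3.56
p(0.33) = -2.22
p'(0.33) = -1.84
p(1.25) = -3.06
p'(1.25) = 0.00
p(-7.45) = 72.63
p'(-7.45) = -17.40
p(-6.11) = 51.11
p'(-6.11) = -14.72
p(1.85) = -2.70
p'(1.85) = 1.20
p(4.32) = 6.36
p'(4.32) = 6.14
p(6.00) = 19.50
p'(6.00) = 9.50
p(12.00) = 112.50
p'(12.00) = 21.50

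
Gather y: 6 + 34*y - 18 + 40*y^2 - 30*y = 40*y^2 + 4*y - 12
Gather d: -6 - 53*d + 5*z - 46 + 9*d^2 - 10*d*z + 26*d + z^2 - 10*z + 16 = 9*d^2 + d*(-10*z - 27) + z^2 - 5*z - 36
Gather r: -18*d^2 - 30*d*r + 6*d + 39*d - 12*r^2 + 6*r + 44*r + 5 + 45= -18*d^2 + 45*d - 12*r^2 + r*(50 - 30*d) + 50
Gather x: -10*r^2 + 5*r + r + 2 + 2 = -10*r^2 + 6*r + 4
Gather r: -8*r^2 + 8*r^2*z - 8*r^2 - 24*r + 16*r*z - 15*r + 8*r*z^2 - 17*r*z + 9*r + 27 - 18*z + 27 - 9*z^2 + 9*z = r^2*(8*z - 16) + r*(8*z^2 - z - 30) - 9*z^2 - 9*z + 54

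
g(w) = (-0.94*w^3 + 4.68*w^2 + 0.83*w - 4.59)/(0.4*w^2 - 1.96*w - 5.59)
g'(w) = (1.96 - 0.8*w)*(-0.94*w^3 + 4.68*w^2 + 0.83*w - 4.59)/(0.4*w^2 - 1.96*w - 5.59)^2 + (-2.82*w^2 + 9.36*w + 0.83)/(0.4*w^2 - 1.96*w - 5.59)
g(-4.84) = 15.65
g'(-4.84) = -1.45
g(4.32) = -1.60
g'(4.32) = 1.36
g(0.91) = 0.09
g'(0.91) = -1.01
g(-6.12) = 17.82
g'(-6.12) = -1.87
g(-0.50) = 0.82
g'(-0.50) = 0.58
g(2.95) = -1.83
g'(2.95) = -0.59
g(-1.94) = -64.77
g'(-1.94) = 905.26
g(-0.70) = 0.64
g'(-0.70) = 1.37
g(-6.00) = 17.60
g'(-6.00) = -1.84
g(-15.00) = 36.98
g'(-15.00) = -2.27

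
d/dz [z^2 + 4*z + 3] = 2*z + 4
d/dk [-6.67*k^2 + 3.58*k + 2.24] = 3.58 - 13.34*k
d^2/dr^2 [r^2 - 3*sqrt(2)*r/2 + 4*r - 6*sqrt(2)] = 2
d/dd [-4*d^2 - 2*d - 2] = -8*d - 2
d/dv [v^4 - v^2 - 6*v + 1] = 4*v^3 - 2*v - 6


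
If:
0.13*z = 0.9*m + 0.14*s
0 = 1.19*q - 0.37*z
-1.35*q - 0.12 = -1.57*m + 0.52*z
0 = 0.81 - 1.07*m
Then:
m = 0.76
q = 0.35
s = -3.81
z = 1.14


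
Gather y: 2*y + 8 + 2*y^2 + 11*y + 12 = 2*y^2 + 13*y + 20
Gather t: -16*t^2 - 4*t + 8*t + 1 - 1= -16*t^2 + 4*t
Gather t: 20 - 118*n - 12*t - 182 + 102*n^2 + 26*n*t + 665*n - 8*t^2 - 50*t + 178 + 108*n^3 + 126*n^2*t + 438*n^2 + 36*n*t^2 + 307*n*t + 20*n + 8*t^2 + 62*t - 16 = 108*n^3 + 540*n^2 + 36*n*t^2 + 567*n + t*(126*n^2 + 333*n)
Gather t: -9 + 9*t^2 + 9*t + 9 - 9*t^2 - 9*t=0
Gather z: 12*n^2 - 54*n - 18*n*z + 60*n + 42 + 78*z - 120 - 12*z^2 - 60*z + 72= 12*n^2 + 6*n - 12*z^2 + z*(18 - 18*n) - 6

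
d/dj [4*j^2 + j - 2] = 8*j + 1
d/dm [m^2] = 2*m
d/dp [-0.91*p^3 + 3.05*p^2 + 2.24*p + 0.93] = -2.73*p^2 + 6.1*p + 2.24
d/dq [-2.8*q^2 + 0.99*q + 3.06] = 0.99 - 5.6*q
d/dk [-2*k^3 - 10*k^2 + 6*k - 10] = -6*k^2 - 20*k + 6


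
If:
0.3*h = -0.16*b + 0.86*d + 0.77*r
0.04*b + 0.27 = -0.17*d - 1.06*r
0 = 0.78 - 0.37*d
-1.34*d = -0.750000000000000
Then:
No Solution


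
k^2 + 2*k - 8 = (k - 2)*(k + 4)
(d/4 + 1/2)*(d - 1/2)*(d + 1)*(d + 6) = d^4/4 + 17*d^3/8 + 31*d^2/8 + d/2 - 3/2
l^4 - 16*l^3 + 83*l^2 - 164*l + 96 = (l - 8)*(l - 4)*(l - 3)*(l - 1)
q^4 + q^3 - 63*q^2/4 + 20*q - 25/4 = (q - 5/2)*(q - 1)*(q - 1/2)*(q + 5)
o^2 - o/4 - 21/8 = (o - 7/4)*(o + 3/2)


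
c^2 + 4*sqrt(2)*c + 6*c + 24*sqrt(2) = (c + 6)*(c + 4*sqrt(2))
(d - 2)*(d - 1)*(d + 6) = d^3 + 3*d^2 - 16*d + 12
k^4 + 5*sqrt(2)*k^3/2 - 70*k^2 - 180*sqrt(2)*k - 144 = (k - 6*sqrt(2))*(k + sqrt(2)/2)*(k + 2*sqrt(2))*(k + 6*sqrt(2))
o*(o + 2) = o^2 + 2*o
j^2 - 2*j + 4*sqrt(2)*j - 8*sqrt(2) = (j - 2)*(j + 4*sqrt(2))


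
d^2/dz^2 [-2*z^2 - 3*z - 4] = -4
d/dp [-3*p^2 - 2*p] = -6*p - 2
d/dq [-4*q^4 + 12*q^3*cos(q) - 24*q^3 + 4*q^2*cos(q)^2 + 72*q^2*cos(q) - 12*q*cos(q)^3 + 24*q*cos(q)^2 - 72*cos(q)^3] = -12*q^3*sin(q) - 16*q^3 - 72*q^2*sin(q) - 4*q^2*sin(2*q) + 36*q^2*cos(q) - 72*q^2 + 36*q*sin(q)*cos(q)^2 - 24*q*sin(2*q) + 8*q*cos(q)^2 + 144*q*cos(q) + 216*sin(q)*cos(q)^2 - 12*cos(q)^3 + 24*cos(q)^2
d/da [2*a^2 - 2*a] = 4*a - 2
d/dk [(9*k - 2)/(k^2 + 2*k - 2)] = (-9*k^2 + 4*k - 14)/(k^4 + 4*k^3 - 8*k + 4)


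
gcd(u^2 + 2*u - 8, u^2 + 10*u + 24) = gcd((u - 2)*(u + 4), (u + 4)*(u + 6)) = u + 4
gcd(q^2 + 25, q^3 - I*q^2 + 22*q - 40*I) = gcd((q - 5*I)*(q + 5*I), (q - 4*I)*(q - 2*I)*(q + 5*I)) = q + 5*I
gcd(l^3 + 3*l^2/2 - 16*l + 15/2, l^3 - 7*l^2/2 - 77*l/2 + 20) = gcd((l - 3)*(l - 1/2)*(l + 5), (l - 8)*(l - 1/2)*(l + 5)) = l^2 + 9*l/2 - 5/2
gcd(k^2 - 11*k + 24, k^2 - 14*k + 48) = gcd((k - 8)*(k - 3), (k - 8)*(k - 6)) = k - 8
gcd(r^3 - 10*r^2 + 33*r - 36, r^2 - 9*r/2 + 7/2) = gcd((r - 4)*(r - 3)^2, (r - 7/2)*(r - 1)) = 1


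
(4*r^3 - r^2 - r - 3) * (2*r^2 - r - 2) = 8*r^5 - 6*r^4 - 9*r^3 - 3*r^2 + 5*r + 6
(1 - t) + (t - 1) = 0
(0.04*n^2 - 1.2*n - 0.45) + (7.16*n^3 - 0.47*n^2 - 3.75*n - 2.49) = 7.16*n^3 - 0.43*n^2 - 4.95*n - 2.94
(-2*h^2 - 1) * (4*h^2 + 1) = -8*h^4 - 6*h^2 - 1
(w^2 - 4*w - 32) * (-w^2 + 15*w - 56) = -w^4 + 19*w^3 - 84*w^2 - 256*w + 1792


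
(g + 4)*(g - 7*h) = g^2 - 7*g*h + 4*g - 28*h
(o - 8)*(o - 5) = o^2 - 13*o + 40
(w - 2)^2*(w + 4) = w^3 - 12*w + 16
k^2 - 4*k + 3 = (k - 3)*(k - 1)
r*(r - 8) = r^2 - 8*r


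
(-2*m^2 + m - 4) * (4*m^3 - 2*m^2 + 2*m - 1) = -8*m^5 + 8*m^4 - 22*m^3 + 12*m^2 - 9*m + 4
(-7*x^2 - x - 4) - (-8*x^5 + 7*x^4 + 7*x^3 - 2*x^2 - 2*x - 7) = 8*x^5 - 7*x^4 - 7*x^3 - 5*x^2 + x + 3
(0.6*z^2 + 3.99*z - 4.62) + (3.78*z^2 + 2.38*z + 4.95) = 4.38*z^2 + 6.37*z + 0.33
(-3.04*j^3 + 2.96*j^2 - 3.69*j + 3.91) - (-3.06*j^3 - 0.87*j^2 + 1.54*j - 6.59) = 0.02*j^3 + 3.83*j^2 - 5.23*j + 10.5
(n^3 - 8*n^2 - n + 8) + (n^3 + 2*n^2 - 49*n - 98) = 2*n^3 - 6*n^2 - 50*n - 90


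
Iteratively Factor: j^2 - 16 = (j + 4)*(j - 4)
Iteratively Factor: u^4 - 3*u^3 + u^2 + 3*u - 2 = (u - 1)*(u^3 - 2*u^2 - u + 2) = (u - 2)*(u - 1)*(u^2 - 1) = (u - 2)*(u - 1)*(u + 1)*(u - 1)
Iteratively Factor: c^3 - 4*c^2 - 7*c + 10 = (c - 5)*(c^2 + c - 2) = (c - 5)*(c - 1)*(c + 2)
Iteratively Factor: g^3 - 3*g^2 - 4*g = (g)*(g^2 - 3*g - 4) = g*(g + 1)*(g - 4)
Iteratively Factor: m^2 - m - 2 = (m - 2)*(m + 1)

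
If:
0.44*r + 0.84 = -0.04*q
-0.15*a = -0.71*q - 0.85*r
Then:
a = -46.4*r - 99.4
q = -11.0*r - 21.0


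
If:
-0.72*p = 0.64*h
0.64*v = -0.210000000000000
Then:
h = -1.125*p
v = -0.33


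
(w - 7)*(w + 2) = w^2 - 5*w - 14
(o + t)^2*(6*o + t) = 6*o^3 + 13*o^2*t + 8*o*t^2 + t^3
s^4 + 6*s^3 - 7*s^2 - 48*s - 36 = (s - 3)*(s + 1)*(s + 2)*(s + 6)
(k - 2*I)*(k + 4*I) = k^2 + 2*I*k + 8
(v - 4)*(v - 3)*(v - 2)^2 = v^4 - 11*v^3 + 44*v^2 - 76*v + 48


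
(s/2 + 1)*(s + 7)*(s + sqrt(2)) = s^3/2 + sqrt(2)*s^2/2 + 9*s^2/2 + 9*sqrt(2)*s/2 + 7*s + 7*sqrt(2)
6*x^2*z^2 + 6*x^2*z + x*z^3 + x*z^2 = z*(6*x + z)*(x*z + x)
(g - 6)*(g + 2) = g^2 - 4*g - 12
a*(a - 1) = a^2 - a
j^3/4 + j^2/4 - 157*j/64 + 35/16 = (j/4 + 1)*(j - 7/4)*(j - 5/4)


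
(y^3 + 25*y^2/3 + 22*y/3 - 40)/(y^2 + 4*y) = y + 13/3 - 10/y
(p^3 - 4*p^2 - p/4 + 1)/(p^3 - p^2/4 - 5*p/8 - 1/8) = 2*(2*p^2 - 9*p + 4)/(4*p^2 - 3*p - 1)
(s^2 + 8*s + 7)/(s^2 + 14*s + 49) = (s + 1)/(s + 7)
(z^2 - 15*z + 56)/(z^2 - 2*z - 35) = (z - 8)/(z + 5)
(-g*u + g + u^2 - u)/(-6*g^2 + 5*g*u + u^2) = (u - 1)/(6*g + u)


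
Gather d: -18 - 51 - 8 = -77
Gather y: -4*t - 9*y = -4*t - 9*y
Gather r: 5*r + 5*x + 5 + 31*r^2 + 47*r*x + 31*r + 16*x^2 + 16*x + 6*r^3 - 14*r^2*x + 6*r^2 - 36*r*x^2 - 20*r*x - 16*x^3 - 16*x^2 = 6*r^3 + r^2*(37 - 14*x) + r*(-36*x^2 + 27*x + 36) - 16*x^3 + 21*x + 5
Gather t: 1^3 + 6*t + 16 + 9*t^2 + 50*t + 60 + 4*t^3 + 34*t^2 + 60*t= 4*t^3 + 43*t^2 + 116*t + 77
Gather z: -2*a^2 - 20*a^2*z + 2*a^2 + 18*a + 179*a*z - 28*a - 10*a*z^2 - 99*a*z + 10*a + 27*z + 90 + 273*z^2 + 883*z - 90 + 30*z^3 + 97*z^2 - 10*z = 30*z^3 + z^2*(370 - 10*a) + z*(-20*a^2 + 80*a + 900)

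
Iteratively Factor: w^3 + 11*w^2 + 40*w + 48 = (w + 3)*(w^2 + 8*w + 16) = (w + 3)*(w + 4)*(w + 4)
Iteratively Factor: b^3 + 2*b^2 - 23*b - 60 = (b + 4)*(b^2 - 2*b - 15) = (b - 5)*(b + 4)*(b + 3)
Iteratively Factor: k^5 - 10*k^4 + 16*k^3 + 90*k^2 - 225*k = (k + 3)*(k^4 - 13*k^3 + 55*k^2 - 75*k) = (k - 3)*(k + 3)*(k^3 - 10*k^2 + 25*k) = k*(k - 3)*(k + 3)*(k^2 - 10*k + 25) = k*(k - 5)*(k - 3)*(k + 3)*(k - 5)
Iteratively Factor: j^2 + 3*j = (j + 3)*(j)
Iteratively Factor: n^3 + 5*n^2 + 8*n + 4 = (n + 2)*(n^2 + 3*n + 2) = (n + 2)^2*(n + 1)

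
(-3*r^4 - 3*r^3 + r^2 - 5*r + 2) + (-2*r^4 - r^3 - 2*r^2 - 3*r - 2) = -5*r^4 - 4*r^3 - r^2 - 8*r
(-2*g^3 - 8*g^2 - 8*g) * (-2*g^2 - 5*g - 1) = 4*g^5 + 26*g^4 + 58*g^3 + 48*g^2 + 8*g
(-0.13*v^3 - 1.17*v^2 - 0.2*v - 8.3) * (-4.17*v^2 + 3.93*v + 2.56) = 0.5421*v^5 + 4.368*v^4 - 4.0969*v^3 + 30.8298*v^2 - 33.131*v - 21.248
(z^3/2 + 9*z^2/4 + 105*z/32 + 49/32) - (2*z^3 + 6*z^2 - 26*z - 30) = -3*z^3/2 - 15*z^2/4 + 937*z/32 + 1009/32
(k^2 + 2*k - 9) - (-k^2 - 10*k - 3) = 2*k^2 + 12*k - 6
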